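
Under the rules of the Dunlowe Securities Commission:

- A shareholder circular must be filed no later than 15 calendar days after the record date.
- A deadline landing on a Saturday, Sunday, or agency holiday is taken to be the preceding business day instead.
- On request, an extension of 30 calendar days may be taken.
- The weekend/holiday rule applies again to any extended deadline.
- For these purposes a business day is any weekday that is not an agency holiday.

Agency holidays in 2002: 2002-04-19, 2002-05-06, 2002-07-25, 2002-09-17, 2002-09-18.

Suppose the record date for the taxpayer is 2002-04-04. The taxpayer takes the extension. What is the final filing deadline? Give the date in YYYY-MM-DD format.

2002-05-17

Adding 15 calendar days to 2002-04-04 gives 2002-04-19.
2002-04-19 falls on a listed holiday. Rolling to the preceding business day gives 2002-04-18, a Thursday.
With the 30-day extension, 2002-04-18 becomes 2002-05-18.
Because 2002-05-18 is a Saturday, the deadline becomes 2002-05-17 (Friday).
So the filing is due 2002-05-17.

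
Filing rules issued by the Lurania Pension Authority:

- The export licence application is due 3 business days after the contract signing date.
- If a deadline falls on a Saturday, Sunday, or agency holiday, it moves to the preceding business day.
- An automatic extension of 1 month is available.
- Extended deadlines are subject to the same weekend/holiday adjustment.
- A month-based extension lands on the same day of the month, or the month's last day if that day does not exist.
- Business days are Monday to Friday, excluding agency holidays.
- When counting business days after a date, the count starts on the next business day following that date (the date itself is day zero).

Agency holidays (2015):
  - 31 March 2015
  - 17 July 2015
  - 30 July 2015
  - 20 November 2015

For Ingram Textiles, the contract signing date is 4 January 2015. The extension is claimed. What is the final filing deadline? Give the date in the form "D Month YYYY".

6 February 2015

Starting the day after 4 January 2015 and counting 3 business days lands on 7 January 2015.
7 January 2015 falls on a Wednesday, which is a business day, so no adjustment is needed.
Applying the 1 month extension: 1 month after 7 January 2015 is 7 February 2015.
Because 7 February 2015 is a Saturday, the deadline becomes 6 February 2015 (Friday).
Deadline: 6 February 2015.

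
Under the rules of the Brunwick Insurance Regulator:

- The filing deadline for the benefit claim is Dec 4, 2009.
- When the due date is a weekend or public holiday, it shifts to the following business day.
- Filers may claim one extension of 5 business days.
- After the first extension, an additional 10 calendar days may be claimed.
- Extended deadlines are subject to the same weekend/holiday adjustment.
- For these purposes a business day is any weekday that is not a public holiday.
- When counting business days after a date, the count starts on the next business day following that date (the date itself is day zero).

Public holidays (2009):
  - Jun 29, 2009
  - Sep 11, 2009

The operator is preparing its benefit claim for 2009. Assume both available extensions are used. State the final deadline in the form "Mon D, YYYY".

The stated deadline is Dec 4, 2009.
Dec 4, 2009 (Friday) is already a business day.
The 5-business-day extension runs from Dec 4, 2009 to Dec 11, 2009.
Dec 11, 2009 is a Friday and not a listed holiday, so it stands.
With the 10-day extension, Dec 11, 2009 becomes Dec 21, 2009.
Dec 21, 2009 is a Monday and not a listed holiday, so it stands.
Deadline: Dec 21, 2009.

Dec 21, 2009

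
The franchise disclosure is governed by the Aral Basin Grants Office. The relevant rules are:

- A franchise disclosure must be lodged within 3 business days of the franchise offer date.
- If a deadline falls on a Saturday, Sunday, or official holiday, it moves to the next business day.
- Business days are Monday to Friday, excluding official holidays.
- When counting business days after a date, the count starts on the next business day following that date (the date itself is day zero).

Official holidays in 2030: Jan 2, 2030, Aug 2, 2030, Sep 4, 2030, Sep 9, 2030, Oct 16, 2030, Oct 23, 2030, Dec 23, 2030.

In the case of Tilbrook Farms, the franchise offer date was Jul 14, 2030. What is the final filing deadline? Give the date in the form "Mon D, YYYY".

Starting the day after Jul 14, 2030 and counting 3 business days lands on Jul 17, 2030.
Jul 17, 2030 falls on a Wednesday, which is a business day, so no adjustment is needed.
The final due date is Jul 17, 2030.

Jul 17, 2030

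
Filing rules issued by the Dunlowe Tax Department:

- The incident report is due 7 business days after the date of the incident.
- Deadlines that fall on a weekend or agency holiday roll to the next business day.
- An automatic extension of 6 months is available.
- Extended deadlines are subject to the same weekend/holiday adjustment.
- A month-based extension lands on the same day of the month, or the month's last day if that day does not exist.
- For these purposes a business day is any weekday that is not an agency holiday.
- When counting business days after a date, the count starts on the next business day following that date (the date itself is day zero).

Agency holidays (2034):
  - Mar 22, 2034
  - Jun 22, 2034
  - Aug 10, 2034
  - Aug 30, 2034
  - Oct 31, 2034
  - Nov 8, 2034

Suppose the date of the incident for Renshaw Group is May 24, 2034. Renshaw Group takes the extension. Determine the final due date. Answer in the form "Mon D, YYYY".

Dec 4, 2034

Starting the day after May 24, 2034 and counting 7 business days lands on Jun 2, 2034.
Since Jun 2, 2034 is a Friday and not a holiday, the date is unchanged.
The 6 months extension carries Jun 2, 2034 to Dec 2, 2034.
Dec 2, 2034 falls on a Saturday. Rolling to the next business day gives Dec 4, 2034, a Monday.
So the filing is due Dec 4, 2034.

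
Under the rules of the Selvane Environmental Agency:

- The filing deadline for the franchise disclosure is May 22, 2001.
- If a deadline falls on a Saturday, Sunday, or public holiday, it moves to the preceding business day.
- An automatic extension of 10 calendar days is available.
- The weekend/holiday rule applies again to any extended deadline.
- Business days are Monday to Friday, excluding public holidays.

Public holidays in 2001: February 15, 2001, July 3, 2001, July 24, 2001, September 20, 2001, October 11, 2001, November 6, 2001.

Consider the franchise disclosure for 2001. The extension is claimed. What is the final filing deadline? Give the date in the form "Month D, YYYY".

Start from the fixed due date, May 22, 2001.
Since May 22, 2001 is a Tuesday and not a holiday, the date is unchanged.
Applying the 10-calendar-day extension: May 22, 2001 + 10 days = June 1, 2001.
Since June 1, 2001 is a Friday and not a holiday, the date is unchanged.
The final due date is June 1, 2001.

June 1, 2001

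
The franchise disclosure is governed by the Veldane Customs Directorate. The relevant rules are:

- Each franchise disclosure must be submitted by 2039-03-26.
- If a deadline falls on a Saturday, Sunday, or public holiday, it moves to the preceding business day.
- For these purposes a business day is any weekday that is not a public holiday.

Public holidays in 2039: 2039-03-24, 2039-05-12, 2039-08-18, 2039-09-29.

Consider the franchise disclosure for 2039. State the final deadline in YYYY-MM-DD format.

The stated deadline is 2039-03-26.
2039-03-26 is a Saturday, so it moves to the preceding business day, 2039-03-25 (Friday).
So the filing is due 2039-03-25.

2039-03-25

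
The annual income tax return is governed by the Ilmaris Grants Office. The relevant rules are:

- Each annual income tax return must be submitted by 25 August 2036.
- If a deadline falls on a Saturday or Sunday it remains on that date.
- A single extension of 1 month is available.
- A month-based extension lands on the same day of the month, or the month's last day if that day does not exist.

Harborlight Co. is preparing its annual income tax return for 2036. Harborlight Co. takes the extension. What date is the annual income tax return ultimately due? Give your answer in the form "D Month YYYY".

The stated deadline is 25 August 2036.
25 August 2036 falls on a Monday. The rules make no weekend/holiday allowance, so it remains 25 August 2036.
Applying the 1 month extension: 1 month after 25 August 2036 is 25 September 2036.
25 September 2036 falls on a Thursday. The rules make no weekend/holiday allowance, so it remains 25 September 2036.
Deadline: 25 September 2036.

25 September 2036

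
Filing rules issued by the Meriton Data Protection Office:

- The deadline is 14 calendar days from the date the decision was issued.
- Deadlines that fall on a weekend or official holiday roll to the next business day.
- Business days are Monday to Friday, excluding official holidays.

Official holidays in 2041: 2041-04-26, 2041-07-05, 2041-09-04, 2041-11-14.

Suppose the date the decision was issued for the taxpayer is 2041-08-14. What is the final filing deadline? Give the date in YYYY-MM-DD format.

From 2041-08-14, 14 calendar days later is 2041-08-28.
Since 2041-08-28 is a Wednesday and not a holiday, the date is unchanged.
The final due date is 2041-08-28.

2041-08-28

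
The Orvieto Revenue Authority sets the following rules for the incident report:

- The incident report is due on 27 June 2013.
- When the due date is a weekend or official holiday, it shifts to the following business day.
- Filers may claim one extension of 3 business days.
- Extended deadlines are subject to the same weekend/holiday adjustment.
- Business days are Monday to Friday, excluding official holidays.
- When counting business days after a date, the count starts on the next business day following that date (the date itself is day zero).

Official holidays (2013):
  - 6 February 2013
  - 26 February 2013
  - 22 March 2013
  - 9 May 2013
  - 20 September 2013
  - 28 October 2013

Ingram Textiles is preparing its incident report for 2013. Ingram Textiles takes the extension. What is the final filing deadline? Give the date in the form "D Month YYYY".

2 July 2013

The statutory due date is 27 June 2013.
Since 27 June 2013 is a Thursday and not a holiday, the date is unchanged.
The 3-business-day extension runs from 27 June 2013 to 2 July 2013.
2 July 2013 (Tuesday) is already a business day.
The final due date is 2 July 2013.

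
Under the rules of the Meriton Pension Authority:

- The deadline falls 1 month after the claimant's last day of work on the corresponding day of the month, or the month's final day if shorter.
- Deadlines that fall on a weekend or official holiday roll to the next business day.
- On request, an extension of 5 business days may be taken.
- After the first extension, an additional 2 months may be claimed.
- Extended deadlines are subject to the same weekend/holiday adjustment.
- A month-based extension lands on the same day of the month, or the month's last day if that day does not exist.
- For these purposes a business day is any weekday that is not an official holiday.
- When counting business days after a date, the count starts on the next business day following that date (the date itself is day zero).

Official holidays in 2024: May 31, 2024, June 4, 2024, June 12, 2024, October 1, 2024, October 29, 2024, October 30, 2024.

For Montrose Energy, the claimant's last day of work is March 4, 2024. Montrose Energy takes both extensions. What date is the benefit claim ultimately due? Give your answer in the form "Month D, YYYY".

June 11, 2024

Moving 1 month forward from March 4, 2024 on the corresponding day gives April 4, 2024.
Since April 4, 2024 is a Thursday and not a holiday, the date is unchanged.
Applying the 5-business-day extension: 5 business days after April 4, 2024 is April 11, 2024.
April 11, 2024 is a Thursday and not a listed holiday, so it stands.
Add 2 months to April 11, 2024: June 11, 2024.
June 11, 2024 (Tuesday) is already a business day.
The final due date is June 11, 2024.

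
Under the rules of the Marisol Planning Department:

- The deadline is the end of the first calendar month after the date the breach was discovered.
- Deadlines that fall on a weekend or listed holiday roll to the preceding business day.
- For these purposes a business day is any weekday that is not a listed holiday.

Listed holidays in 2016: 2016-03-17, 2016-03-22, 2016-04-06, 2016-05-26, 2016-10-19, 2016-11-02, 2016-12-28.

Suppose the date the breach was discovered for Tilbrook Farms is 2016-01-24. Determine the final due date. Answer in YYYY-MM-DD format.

1 month after 2016-01-24 is February 2016; that month ends on 2016-02-29.
2016-02-29 falls on a Monday, which is a business day, so no adjustment is needed.
Deadline: 2016-02-29.

2016-02-29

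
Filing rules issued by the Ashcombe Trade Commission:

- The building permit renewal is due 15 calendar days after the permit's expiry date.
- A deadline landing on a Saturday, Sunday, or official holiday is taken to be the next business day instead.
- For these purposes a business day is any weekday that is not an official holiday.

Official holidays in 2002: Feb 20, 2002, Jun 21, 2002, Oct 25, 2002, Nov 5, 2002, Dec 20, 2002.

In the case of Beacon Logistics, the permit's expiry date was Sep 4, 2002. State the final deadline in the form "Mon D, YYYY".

Sep 19, 2002

Adding 15 calendar days to Sep 4, 2002 gives Sep 19, 2002.
Sep 19, 2002 falls on a Thursday, which is a business day, so no adjustment is needed.
Deadline: Sep 19, 2002.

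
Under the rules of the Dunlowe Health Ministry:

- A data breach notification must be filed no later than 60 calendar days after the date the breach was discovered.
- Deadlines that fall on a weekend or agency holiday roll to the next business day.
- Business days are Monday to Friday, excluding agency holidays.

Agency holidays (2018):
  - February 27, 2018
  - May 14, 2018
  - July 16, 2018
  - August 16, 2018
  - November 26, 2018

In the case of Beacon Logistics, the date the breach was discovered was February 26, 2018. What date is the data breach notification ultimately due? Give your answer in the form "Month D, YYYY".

60 calendar days after February 26, 2018 is April 27, 2018.
Since April 27, 2018 is a Friday and not a holiday, the date is unchanged.
The final due date is April 27, 2018.

April 27, 2018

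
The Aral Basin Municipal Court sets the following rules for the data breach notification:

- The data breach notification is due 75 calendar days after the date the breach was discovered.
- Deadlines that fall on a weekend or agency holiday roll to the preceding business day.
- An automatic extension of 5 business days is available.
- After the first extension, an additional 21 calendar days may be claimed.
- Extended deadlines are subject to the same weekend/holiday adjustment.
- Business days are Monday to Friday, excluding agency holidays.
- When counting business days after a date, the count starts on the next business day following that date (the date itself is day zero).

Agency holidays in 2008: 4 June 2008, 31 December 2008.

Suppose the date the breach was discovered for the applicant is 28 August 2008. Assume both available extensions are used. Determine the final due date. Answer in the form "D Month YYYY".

9 December 2008

Adding 75 calendar days to 28 August 2008 gives 11 November 2008.
11 November 2008 is a Tuesday and not a listed holiday, so it stands.
The 5-business-day extension runs from 11 November 2008 to 18 November 2008.
Since 18 November 2008 is a Tuesday and not a holiday, the date is unchanged.
The 21-calendar-day extension moves the deadline from 18 November 2008 to 9 December 2008.
9 December 2008 falls on a Tuesday, which is a business day, so no adjustment is needed.
Deadline: 9 December 2008.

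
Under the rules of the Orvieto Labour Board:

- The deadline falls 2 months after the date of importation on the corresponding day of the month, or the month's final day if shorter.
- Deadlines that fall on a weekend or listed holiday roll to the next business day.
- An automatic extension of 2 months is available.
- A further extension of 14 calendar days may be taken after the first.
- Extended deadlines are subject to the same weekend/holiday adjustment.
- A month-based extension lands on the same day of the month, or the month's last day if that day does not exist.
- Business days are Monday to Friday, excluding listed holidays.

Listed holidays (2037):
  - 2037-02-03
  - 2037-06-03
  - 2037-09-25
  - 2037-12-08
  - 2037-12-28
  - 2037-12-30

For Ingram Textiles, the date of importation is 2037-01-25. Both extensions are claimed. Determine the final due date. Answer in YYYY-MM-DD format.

2037-06-08

2 months from 2037-01-25 is 2037-03-25.
Since 2037-03-25 is a Wednesday and not a holiday, the date is unchanged.
The 2 months extension carries 2037-03-25 to 2037-05-25.
2037-05-25 (Monday) is already a business day.
Applying the 14-calendar-day extension: 2037-05-25 + 14 days = 2037-06-08.
2037-06-08 is a Monday and not a listed holiday, so it stands.
Deadline: 2037-06-08.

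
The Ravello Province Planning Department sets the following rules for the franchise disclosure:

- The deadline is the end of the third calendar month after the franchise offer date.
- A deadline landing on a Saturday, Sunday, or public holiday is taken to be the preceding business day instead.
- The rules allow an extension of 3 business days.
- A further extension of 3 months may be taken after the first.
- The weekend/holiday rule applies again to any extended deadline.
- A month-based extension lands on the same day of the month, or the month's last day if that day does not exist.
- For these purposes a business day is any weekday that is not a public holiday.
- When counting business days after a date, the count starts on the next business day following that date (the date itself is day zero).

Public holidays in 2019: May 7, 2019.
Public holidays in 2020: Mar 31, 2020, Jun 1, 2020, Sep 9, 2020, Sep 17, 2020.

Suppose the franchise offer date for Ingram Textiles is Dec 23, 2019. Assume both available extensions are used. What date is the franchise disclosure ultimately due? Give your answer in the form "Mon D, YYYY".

Jul 3, 2020

3 months after Dec 23, 2019 is March 2020; that month ends on Mar 31, 2020.
Because Mar 31, 2020 is a listed holiday, the deadline becomes Mar 30, 2020 (Monday).
Counting 3 further business days from Mar 30, 2020 reaches Apr 3, 2020.
Since Apr 3, 2020 is a Friday and not a holiday, the date is unchanged.
The 3 months extension carries Apr 3, 2020 to Jul 3, 2020.
Jul 3, 2020 (Friday) is already a business day.
So the filing is due Jul 3, 2020.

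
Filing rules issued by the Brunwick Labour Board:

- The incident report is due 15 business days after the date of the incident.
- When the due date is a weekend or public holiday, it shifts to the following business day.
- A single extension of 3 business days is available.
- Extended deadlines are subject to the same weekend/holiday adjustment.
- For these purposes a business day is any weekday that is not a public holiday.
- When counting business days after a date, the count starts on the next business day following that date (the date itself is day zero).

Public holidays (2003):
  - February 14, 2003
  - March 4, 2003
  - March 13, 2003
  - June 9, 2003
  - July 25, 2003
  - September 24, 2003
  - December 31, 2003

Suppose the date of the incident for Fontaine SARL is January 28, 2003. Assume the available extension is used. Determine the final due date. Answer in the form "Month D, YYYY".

15 business days after January 28, 2003, excluding weekends and holidays, is February 19, 2003.
February 19, 2003 falls on a Wednesday, which is a business day, so no adjustment is needed.
Counting 3 further business days from February 19, 2003 reaches February 24, 2003.
February 24, 2003 is a Monday and not a listed holiday, so it stands.
Final deadline: February 24, 2003.

February 24, 2003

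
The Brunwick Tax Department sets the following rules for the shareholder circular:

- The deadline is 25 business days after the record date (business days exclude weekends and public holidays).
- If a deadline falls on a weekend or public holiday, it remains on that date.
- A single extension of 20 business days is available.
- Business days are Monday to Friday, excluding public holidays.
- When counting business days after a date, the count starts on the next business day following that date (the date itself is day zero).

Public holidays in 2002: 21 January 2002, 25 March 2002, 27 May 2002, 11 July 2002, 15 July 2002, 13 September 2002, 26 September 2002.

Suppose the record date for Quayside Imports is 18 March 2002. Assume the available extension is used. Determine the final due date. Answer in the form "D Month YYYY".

25 business days after 18 March 2002, excluding weekends and holidays, is 23 April 2002.
23 April 2002 falls on a Tuesday. The rules make no weekend/holiday allowance, so it remains 23 April 2002.
Applying the 20-business-day extension: 20 business days after 23 April 2002 is 21 May 2002.
21 May 2002 is a Tuesday; no weekend or holiday adjustment applies.
So the filing is due 21 May 2002.

21 May 2002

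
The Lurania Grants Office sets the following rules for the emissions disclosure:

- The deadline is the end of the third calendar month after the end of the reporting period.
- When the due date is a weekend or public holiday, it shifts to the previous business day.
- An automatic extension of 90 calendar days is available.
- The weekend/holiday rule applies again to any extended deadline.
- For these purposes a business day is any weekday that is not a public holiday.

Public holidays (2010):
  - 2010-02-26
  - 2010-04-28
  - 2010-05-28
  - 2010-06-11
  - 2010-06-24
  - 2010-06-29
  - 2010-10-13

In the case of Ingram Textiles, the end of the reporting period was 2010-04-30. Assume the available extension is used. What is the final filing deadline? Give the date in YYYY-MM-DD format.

2010-10-28

3 months after 2010-04-30 is July 2010; that month ends on 2010-07-31.
2010-07-31 is a Saturday, so it moves to the preceding business day, 2010-07-30 (Friday).
The 90-calendar-day extension moves the deadline from 2010-07-30 to 2010-10-28.
2010-10-28 is a Thursday and not a listed holiday, so it stands.
So the filing is due 2010-10-28.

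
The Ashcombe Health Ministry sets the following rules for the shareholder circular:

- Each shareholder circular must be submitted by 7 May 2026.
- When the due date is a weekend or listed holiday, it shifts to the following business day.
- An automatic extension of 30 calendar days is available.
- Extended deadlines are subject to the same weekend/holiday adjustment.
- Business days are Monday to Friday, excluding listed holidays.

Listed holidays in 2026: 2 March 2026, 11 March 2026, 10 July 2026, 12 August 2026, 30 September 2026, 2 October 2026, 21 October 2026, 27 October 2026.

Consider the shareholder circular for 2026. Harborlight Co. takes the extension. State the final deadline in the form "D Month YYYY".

8 June 2026

The statutory due date is 7 May 2026.
7 May 2026 (Thursday) is already a business day.
Applying the 30-calendar-day extension: 7 May 2026 + 30 days = 6 June 2026.
6 June 2026 is a Saturday, so it moves to the next business day, 8 June 2026 (Monday).
Deadline: 8 June 2026.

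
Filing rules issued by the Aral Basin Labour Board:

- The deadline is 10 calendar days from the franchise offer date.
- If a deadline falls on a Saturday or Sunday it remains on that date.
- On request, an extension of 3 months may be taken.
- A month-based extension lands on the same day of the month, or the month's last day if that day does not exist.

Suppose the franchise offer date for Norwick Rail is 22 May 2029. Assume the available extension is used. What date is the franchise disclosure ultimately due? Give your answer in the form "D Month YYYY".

10 calendar days after 22 May 2029 is 1 June 2029.
1 June 2029 is a Friday; no weekend or holiday adjustment applies.
The 3 months extension carries 1 June 2029 to 1 September 2029.
No adjustment is made for weekends or holidays, so 1 September 2029 stands.
So the filing is due 1 September 2029.

1 September 2029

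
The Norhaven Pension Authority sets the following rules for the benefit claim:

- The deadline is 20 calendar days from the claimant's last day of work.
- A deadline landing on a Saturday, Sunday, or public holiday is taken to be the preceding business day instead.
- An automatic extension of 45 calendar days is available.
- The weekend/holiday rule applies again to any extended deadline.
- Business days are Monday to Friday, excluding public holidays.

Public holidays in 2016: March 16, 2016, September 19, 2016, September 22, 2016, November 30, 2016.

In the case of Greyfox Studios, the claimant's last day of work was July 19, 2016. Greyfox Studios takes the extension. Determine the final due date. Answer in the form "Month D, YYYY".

September 21, 2016

From July 19, 2016, 20 calendar days later is August 8, 2016.
Since August 8, 2016 is a Monday and not a holiday, the date is unchanged.
With the 45-day extension, August 8, 2016 becomes September 22, 2016.
Because September 22, 2016 is a listed holiday, the deadline becomes September 21, 2016 (Wednesday).
Deadline: September 21, 2016.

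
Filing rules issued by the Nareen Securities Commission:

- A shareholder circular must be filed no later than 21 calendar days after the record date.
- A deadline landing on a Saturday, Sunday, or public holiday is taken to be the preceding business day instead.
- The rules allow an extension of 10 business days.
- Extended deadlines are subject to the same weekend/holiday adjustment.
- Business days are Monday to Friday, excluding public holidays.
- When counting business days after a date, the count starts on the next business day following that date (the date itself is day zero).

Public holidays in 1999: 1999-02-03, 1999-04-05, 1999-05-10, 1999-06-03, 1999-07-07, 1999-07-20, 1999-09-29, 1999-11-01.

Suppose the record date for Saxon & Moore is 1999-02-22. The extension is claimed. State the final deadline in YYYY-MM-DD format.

1999-03-29

From 1999-02-22, 21 calendar days later is 1999-03-15.
1999-03-15 (Monday) is already a business day.
Counting 10 further business days from 1999-03-15 reaches 1999-03-29.
Since 1999-03-29 is a Monday and not a holiday, the date is unchanged.
Deadline: 1999-03-29.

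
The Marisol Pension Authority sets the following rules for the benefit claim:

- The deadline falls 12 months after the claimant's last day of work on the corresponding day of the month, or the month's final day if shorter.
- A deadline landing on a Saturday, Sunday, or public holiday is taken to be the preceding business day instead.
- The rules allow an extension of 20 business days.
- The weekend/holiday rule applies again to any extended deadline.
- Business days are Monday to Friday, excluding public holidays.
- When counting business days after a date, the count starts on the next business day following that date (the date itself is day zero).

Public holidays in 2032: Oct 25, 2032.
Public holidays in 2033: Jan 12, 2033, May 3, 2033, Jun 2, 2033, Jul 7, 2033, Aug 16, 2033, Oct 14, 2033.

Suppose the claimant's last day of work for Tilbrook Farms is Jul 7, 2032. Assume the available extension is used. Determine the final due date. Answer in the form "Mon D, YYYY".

12 months from Jul 7, 2032 is Jul 7, 2033.
Jul 7, 2033 falls on a listed holiday. Rolling to the preceding business day gives Jul 6, 2033, a Wednesday.
The 20-business-day extension runs from Jul 6, 2033 to Aug 4, 2033.
Aug 4, 2033 falls on a Thursday, which is a business day, so no adjustment is needed.
Deadline: Aug 4, 2033.

Aug 4, 2033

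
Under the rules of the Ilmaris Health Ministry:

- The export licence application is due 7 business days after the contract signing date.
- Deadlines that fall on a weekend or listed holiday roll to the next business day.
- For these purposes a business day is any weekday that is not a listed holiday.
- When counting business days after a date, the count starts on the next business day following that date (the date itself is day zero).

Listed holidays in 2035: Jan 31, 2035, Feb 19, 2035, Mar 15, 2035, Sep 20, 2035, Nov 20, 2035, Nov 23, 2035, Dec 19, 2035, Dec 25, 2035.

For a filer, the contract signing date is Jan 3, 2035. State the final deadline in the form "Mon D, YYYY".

Jan 12, 2035

7 business days after Jan 3, 2035, excluding weekends and holidays, is Jan 12, 2035.
Jan 12, 2035 (Friday) is already a business day.
The final due date is Jan 12, 2035.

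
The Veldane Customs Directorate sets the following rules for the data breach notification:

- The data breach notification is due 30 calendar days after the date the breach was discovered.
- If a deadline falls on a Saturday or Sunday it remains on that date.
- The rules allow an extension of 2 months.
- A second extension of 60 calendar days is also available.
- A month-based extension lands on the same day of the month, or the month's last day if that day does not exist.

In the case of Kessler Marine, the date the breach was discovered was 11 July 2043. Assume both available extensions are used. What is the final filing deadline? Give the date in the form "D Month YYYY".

9 December 2043

30 calendar days after 11 July 2043 is 10 August 2043.
10 August 2043 falls on a Monday. The rules make no weekend/holiday allowance, so it remains 10 August 2043.
The 2 months extension carries 10 August 2043 to 10 October 2043.
10 October 2043 is a Saturday; no weekend or holiday adjustment applies.
With the 60-day extension, 10 October 2043 becomes 9 December 2043.
9 December 2043 falls on a Wednesday. The rules make no weekend/holiday allowance, so it remains 9 December 2043.
So the filing is due 9 December 2043.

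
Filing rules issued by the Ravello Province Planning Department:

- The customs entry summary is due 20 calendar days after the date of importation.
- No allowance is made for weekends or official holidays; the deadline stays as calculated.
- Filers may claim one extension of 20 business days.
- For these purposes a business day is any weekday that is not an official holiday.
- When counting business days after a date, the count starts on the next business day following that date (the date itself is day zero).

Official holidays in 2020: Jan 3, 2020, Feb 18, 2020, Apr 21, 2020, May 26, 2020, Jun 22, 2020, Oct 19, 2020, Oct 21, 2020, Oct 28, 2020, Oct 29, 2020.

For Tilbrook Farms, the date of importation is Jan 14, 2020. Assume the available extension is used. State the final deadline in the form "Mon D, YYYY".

Mar 3, 2020

Trigger date Jan 14, 2020 + 20 calendar days = Feb 3, 2020.
Feb 3, 2020 falls on a Monday. The rules make no weekend/holiday allowance, so it remains Feb 3, 2020.
Applying the 20-business-day extension: 20 business days after Feb 3, 2020 is Mar 3, 2020.
Mar 3, 2020 is a Tuesday; no weekend or holiday adjustment applies.
Final deadline: Mar 3, 2020.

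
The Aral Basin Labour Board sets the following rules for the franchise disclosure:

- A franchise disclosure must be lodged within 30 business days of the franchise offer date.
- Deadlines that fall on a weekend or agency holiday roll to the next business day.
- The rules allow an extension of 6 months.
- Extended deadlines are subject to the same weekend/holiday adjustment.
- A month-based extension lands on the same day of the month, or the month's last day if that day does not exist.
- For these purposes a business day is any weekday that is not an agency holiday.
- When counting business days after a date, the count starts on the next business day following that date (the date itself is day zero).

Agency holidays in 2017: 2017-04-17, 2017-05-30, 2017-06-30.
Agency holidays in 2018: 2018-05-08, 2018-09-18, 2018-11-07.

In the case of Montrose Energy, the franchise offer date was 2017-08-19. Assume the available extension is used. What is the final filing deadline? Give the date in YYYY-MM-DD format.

Starting the day after 2017-08-19 and counting 30 business days lands on 2017-09-29.
2017-09-29 is a Friday and not a listed holiday, so it stands.
Add 6 months to 2017-09-29: 2018-03-29.
2018-03-29 falls on a Thursday, which is a business day, so no adjustment is needed.
Deadline: 2018-03-29.

2018-03-29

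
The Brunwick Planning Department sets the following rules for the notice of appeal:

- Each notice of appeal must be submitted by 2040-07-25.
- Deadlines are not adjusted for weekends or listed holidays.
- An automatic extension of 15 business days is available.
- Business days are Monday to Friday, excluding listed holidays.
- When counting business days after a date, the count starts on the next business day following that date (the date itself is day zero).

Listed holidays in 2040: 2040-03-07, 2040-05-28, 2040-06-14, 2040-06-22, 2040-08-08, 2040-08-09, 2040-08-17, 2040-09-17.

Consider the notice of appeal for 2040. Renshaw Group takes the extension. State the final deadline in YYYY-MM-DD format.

2040-08-20

Start from the fixed due date, 2040-07-25.
2040-07-25 is a Wednesday; no weekend or holiday adjustment applies.
The 15-business-day extension runs from 2040-07-25 to 2040-08-20.
2040-08-20 is a Monday; no weekend or holiday adjustment applies.
Final deadline: 2040-08-20.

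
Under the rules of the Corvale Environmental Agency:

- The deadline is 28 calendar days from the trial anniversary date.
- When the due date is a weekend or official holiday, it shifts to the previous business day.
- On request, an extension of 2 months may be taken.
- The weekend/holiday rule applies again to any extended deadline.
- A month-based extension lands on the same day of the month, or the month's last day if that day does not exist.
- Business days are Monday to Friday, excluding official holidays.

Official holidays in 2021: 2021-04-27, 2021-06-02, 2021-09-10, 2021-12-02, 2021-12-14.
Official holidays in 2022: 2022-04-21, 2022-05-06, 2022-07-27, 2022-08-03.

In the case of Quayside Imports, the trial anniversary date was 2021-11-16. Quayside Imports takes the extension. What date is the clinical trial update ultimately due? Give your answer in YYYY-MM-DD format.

2022-02-11

Adding 28 calendar days to 2021-11-16 gives 2021-12-14.
2021-12-14 is a listed holiday; the preceding business day is 2021-12-13 (Monday).
Applying the 2 months extension: 2 months after 2021-12-13 is 2022-02-13.
2022-02-13 is a Sunday; the preceding business day is 2022-02-11 (Friday).
The final due date is 2022-02-11.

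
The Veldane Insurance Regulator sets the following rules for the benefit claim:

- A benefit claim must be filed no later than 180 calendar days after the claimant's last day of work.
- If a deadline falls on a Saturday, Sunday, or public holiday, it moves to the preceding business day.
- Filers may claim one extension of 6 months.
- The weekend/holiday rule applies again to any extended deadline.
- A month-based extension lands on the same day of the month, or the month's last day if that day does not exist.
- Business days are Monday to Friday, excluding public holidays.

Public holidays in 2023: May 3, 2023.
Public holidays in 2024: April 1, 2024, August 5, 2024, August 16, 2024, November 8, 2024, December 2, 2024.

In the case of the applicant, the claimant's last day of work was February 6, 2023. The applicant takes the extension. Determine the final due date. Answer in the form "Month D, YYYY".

February 2, 2024

Adding 180 calendar days to February 6, 2023 gives August 5, 2023.
Because August 5, 2023 is a Saturday, the deadline becomes August 4, 2023 (Friday).
The 6 months extension carries August 4, 2023 to February 4, 2024.
Because February 4, 2024 is a Sunday, the deadline becomes February 2, 2024 (Friday).
So the filing is due February 2, 2024.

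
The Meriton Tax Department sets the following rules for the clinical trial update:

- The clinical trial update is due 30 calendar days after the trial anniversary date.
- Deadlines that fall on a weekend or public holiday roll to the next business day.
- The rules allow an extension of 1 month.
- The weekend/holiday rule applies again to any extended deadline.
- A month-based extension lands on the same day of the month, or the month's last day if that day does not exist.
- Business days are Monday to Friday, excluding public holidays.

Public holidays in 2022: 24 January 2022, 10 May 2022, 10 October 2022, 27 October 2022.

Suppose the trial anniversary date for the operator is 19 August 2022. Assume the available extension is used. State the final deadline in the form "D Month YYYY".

19 October 2022

30 calendar days after 19 August 2022 is 18 September 2022.
Because 18 September 2022 is a Sunday, the deadline becomes 19 September 2022 (Monday).
Applying the 1 month extension: 1 month after 19 September 2022 is 19 October 2022.
19 October 2022 is a Wednesday and not a listed holiday, so it stands.
Deadline: 19 October 2022.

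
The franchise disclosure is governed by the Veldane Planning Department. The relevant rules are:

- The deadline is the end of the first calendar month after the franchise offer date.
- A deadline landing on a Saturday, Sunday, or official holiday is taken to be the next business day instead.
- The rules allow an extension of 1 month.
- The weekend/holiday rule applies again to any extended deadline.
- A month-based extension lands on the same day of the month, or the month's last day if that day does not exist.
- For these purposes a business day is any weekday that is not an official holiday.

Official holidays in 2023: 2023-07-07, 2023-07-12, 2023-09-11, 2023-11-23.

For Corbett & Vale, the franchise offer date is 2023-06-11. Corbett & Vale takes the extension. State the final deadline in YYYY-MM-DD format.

2023-08-31

The first month after 2023-06-11 is July 2023, whose last day is 2023-07-31.
2023-07-31 (Monday) is already a business day.
The 1 month extension carries 2023-07-31 to 2023-08-31.
2023-08-31 falls on a Thursday, which is a business day, so no adjustment is needed.
So the filing is due 2023-08-31.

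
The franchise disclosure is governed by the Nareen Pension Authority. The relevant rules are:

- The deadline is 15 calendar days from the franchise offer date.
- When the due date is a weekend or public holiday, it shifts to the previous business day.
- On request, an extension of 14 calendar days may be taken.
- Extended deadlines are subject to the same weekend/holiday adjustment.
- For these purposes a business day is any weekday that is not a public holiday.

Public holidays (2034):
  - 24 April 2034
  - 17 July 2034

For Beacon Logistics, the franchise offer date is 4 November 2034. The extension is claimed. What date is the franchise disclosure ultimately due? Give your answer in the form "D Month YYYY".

Trigger date 4 November 2034 + 15 calendar days = 19 November 2034.
19 November 2034 is a Sunday; the preceding business day is 17 November 2034 (Friday).
Add the 14 calendar-day extension to 17 November 2034: 1 December 2034.
1 December 2034 (Friday) is already a business day.
Deadline: 1 December 2034.

1 December 2034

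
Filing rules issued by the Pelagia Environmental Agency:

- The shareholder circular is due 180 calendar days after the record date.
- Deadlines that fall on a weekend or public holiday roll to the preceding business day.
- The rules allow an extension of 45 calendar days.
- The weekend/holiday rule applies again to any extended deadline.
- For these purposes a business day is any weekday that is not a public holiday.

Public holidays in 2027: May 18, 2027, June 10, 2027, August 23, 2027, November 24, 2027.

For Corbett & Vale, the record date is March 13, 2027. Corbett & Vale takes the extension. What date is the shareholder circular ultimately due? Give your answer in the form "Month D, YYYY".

From March 13, 2027, 180 calendar days later is September 9, 2027.
Since September 9, 2027 is a Thursday and not a holiday, the date is unchanged.
Applying the 45-calendar-day extension: September 9, 2027 + 45 days = October 24, 2027.
October 24, 2027 is a Sunday, so it moves to the preceding business day, October 22, 2027 (Friday).
So the filing is due October 22, 2027.

October 22, 2027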